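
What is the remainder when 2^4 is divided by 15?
2^{4} = 16 ≡ 1 (mod 15)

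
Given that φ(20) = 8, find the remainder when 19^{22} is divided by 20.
By Euler: 19^{8} ≡ 1 (mod 20) since gcd(19, 20) = 1. 22 = 2×8 + 6. So 19^{22} ≡ 19^{6} ≡ 1 (mod 20)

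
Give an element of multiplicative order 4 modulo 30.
7 has order 4 mod 30 since 7^{4} ≡ 1 (mod 30) and no smaller power works.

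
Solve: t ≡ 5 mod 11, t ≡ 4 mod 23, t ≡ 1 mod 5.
M = 11 × 23 × 5 = 1265. M₁ = 115, y₁ ≡ 9 mod 11. M₂ = 55, y₂ ≡ 18 mod 23. M₃ = 253, y₃ ≡ 2 mod 5. t = 5×115×9 + 4×55×18 + 1×253×2 ≡ 786 mod 1265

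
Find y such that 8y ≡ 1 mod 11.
Since 11 is prime, by Fermat 8^(-1) ≡ 8^{9} ≡ 7 mod 11. Verify: 8 × 7 = 56 ≡ 1 mod 11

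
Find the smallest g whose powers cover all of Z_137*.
g = 3. For each prime q|136: 3^{68}≡136, 3^{8}≡122, none ≡ 1, so ord_137(3) = 136 and 3 is a primitive root.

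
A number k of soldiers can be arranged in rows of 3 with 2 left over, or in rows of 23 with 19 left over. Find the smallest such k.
M = 3 × 23 = 69. M₁ = 23, y₁ ≡ 2 mod 3. M₂ = 3, y₂ ≡ 8 mod 23. k = 2×23×2 + 19×3×8 ≡ 65 mod 69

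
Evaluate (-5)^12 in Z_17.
By repeated squaring (mod 17): (-5)^{1}≡12, (-5)^{2}≡8, (-5)^{4}≡13, (-5)^{8}≡16. Then (-5)^{12} = (-5)^{8+4} ≡ 16 × 13 ≡ 4 (mod 17)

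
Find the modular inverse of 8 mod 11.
Since 11 is prime, by Fermat 8^(-1) ≡ 8^{9} ≡ 7 mod 11. Verify: 8 × 7 = 56 ≡ 1 mod 11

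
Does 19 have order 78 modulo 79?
19^{39} ≡ 1 (mod 79) and 39 < 78, so ord_79(19) = 39 ≠ 78 and 19 is not a primitive root.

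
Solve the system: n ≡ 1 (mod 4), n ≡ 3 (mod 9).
M = 4 × 9 = 36. M₁ = 9, y₁ ≡ 1 (mod 4). M₂ = 4, y₂ ≡ 7 (mod 9). n = 1×9×1 + 3×4×7 ≡ 21 (mod 36)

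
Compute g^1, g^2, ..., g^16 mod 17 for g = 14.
14^1, 14^2, ..., 14^{16} mod 17: [14, 9, 7, 13, 12, 15, 6, 16, 3, 8, 10, 4, 5, 2, 11, 1]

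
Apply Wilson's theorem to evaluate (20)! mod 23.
(22)! = (20)! × (21) × (22) ≡ -1 (mod 23). So (20)! ≡ -1 × [(22)(21)]^(-1) ≡ 11 (mod 23)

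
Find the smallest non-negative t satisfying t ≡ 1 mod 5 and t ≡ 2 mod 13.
M = 5 × 13 = 65. M₁ = 13, y₁ ≡ 2 mod 5. M₂ = 5, y₂ ≡ 8 mod 13. t = 1×13×2 + 2×5×8 ≡ 41 mod 65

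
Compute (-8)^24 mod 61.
By repeated squaring (mod 61): (-8)^{1}≡53, (-8)^{2}≡3, (-8)^{4}≡9, (-8)^{8}≡20, (-8)^{16}≡34. Then (-8)^{24} = (-8)^{16+8} ≡ 34 × 20 ≡ 9 (mod 61)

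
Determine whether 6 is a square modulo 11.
By Euler's criterion: 6^{5} ≡ 10 (mod 11). Since this equals -1 (≡ 10), 6 is not a QR.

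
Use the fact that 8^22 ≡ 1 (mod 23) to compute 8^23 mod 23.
By Fermat: 8^{22} ≡ 1 (mod 23). So 8^{23} = 8^{22} · 8^{1} ≡ 8^{1} ≡ 8 (mod 23)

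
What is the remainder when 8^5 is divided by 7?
By repeated squaring mod 7: 8^{1}≡1, 8^{2}≡1, 8^{4}≡1. Then 8^{5} = 8^{4+1} ≡ 1 × 1 ≡ 1 mod 7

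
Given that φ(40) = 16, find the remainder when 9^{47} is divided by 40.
By Euler: 9^{16} ≡ 1 mod 40 since gcd(9, 40) = 1. 47 = 2×16 + 15. So 9^{47} ≡ 9^{15} ≡ 9 mod 40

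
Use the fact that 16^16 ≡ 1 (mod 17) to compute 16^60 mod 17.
By Fermat: 16^{16} ≡ 1 (mod 17). 60 = 3×16 + 12. So 16^{60} ≡ 16^{12} ≡ 1 (mod 17)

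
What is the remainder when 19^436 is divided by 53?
Using Fermat: 19^{52} ≡ 1 (mod 53). 436 ≡ 20 (mod 52). So 19^{436} ≡ 19^{20} ≡ 15 (mod 53)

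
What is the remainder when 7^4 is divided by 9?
7^{4} = 2401 ≡ 7 mod 9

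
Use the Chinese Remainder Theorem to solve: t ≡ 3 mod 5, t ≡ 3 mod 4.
M = 5 × 4 = 20. M₁ = 4, y₁ ≡ 4 mod 5. M₂ = 5, y₂ ≡ 1 mod 4. t = 3×4×4 + 3×5×1 ≡ 3 mod 20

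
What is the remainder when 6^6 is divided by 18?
By repeated squaring (mod 18): 6^{1}≡6, 6^{2}≡0, 6^{4}≡0. Then 6^{6} = 6^{4+2} ≡ 0 × 0 ≡ 0 (mod 18)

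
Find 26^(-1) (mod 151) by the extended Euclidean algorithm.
Extended GCD: 26(-29) + 151(5) = 1. So 26^(-1) ≡ -29 ≡ 122 (mod 151). Verify: 26 × 122 = 3172 ≡ 1 (mod 151)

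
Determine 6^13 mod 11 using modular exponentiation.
Using Fermat: 6^{10} ≡ 1 (mod 11). 13 ≡ 3 (mod 10). So 6^{13} ≡ 6^{3} ≡ 7 (mod 11)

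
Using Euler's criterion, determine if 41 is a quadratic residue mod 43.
By Euler's criterion: 41^{21} ≡ 1 (mod 43). Since this equals 1, 41 is a QR.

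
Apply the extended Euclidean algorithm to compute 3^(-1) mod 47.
Extended GCD: 3(16) + 47(-1) = 1. So 3^(-1) ≡ 16 mod 47. Verify: 3 × 16 = 48 ≡ 1 mod 47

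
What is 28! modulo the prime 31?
(30)! = (28)! × (29) × (30) ≡ -1 (mod 31). So (28)! ≡ -1 × [(30)(29)]^(-1) ≡ 15 (mod 31)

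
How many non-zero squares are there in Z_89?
The squaring map on Z_89* is 2-to-1, so there are (88)/2 = 44 QRs.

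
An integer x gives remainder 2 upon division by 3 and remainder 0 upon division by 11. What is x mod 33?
M = 3 × 11 = 33. M₁ = 11, y₁ ≡ 2 mod 3. M₂ = 3, y₂ ≡ 4 mod 11. x = 2×11×2 + 0×3×4 ≡ 11 mod 33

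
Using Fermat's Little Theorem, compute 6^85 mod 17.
By Fermat: 6^{16} ≡ 1 (mod 17). 85 = 5×16 + 5. So 6^{85} ≡ 6^{5} ≡ 7 (mod 17)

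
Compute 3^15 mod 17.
By repeated squaring mod 17: 3^{1}≡3, 3^{2}≡9, 3^{4}≡13, 3^{8}≡16. Then 3^{15} = 3^{8+4+2+1} ≡ 16 × 13 × 9 × 3 ≡ 6 mod 17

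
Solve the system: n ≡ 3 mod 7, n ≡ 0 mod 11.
M = 7 × 11 = 77. M₁ = 11, y₁ ≡ 2 mod 7. M₂ = 7, y₂ ≡ 8 mod 11. n = 3×11×2 + 0×7×8 ≡ 66 mod 77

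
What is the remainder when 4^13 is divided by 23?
By repeated squaring mod 23: 4^{1}≡4, 4^{2}≡16, 4^{4}≡3, 4^{8}≡9. Then 4^{13} = 4^{8+4+1} ≡ 9 × 3 × 4 ≡ 16 mod 23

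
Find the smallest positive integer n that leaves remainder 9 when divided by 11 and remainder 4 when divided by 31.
M = 11 × 31 = 341. M₁ = 31, y₁ ≡ 5 (mod 11). M₂ = 11, y₂ ≡ 17 (mod 31). n = 9×31×5 + 4×11×17 ≡ 97 (mod 341)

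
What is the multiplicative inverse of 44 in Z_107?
Since 107 is prime, by Fermat 44^(-1) ≡ 44^{105} ≡ 90 mod 107. Verify: 44 × 90 = 3960 ≡ 1 mod 107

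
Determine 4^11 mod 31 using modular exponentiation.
By repeated squaring (mod 31): 4^{1}≡4, 4^{2}≡16, 4^{4}≡8, 4^{8}≡2. Then 4^{11} = 4^{8+2+1} ≡ 2 × 16 × 4 ≡ 4 (mod 31)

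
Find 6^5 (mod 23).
By repeated squaring (mod 23): 6^{1}≡6, 6^{2}≡13, 6^{4}≡8. Then 6^{5} = 6^{4+1} ≡ 8 × 6 ≡ 2 (mod 23)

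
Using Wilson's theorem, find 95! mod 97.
(96)! = (95)! × (96) ≡ -1 mod 97. So (95)! ≡ -1 × (96)^(-1) ≡ (-1)×(-1) = 1 mod 97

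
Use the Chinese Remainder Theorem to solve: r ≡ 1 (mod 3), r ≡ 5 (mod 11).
M = 3 × 11 = 33. M₁ = 11, y₁ ≡ 2 (mod 3). M₂ = 3, y₂ ≡ 4 (mod 11). r = 1×11×2 + 5×3×4 ≡ 16 (mod 33)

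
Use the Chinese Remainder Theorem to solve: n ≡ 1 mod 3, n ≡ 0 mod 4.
M = 3 × 4 = 12. M₁ = 4, y₁ ≡ 1 mod 3. M₂ = 3, y₂ ≡ 3 mod 4. n = 1×4×1 + 0×3×3 ≡ 4 mod 12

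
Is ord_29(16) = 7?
Powers of 16 mod 29: 16^1≡16, 16^2≡24, 16^3≡7, 16^4≡25, 16^5≡23, 16^6≡20, 16^7≡1. First k with 16^k≡1 is k=7. Yes, ord_29(16) = 7.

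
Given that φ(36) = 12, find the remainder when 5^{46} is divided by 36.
By Euler: 5^{12} ≡ 1 mod 36 since gcd(5, 36) = 1. 46 = 3×12 + 10. So 5^{46} ≡ 5^{10} ≡ 13 mod 36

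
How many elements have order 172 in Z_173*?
Number of primitive roots mod 173 = φ(p-1) = φ(172) = 84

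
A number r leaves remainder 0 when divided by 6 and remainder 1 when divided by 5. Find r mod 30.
M = 6 × 5 = 30. M₁ = 5, y₁ ≡ 5 mod 6. M₂ = 6, y₂ ≡ 1 mod 5. r = 0×5×5 + 1×6×1 ≡ 6 mod 30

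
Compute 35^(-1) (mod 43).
Since 43 is prime, by Fermat 35^(-1) ≡ 35^{41} ≡ 16 (mod 43). Verify: 35 × 16 = 560 ≡ 1 (mod 43)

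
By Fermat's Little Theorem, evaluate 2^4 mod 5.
By Fermat's Little Theorem, 2^{4} ≡ 1 mod 5 since 5 is prime and gcd(2, 5) = 1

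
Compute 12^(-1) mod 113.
Since 113 is prime, by Fermat 12^(-1) ≡ 12^{111} ≡ 66 mod 113. Verify: 12 × 66 = 792 ≡ 1 mod 113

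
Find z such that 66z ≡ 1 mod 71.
Since 71 is prime, by Fermat 66^(-1) ≡ 66^{69} ≡ 14 mod 71. Verify: 66 × 14 = 924 ≡ 1 mod 71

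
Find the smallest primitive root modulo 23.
g = 5. Powers: [5, 2, 10, 4, 20, 8, 17, 16, 11, ...] generates all 22 non-zero residues.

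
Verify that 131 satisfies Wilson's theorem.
(130)! mod 131 = 130. Since this equals -1 (mod 131), Wilson confirms 131 is prime.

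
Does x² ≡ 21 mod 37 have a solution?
By Euler's criterion: 21^{18} ≡ 1 mod 37. Since this equals 1, 21 is a QR.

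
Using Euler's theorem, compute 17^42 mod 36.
By Euler: 17^{12} ≡ 1 (mod 36) since gcd(17, 36) = 1. 42 = 3×12 + 6. So 17^{42} ≡ 17^{6} ≡ 1 (mod 36)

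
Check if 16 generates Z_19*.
16^{9} ≡ 1 (mod 19) and 9 < 18, so ord_19(16) = 9 ≠ 18 and 16 is not a primitive root.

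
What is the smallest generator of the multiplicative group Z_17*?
g = 3. For each prime q|16: 3^{8}≡16, none ≡ 1, so ord_17(3) = 16 and 3 is a primitive root.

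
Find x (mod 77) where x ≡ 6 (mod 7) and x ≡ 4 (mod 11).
M = 7 × 11 = 77. M₁ = 11, y₁ ≡ 2 (mod 7). M₂ = 7, y₂ ≡ 8 (mod 11). x = 6×11×2 + 4×7×8 ≡ 48 (mod 77)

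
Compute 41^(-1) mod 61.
Since 61 is prime, by Fermat 41^(-1) ≡ 41^{59} ≡ 3 mod 61. Verify: 41 × 3 = 123 ≡ 1 mod 61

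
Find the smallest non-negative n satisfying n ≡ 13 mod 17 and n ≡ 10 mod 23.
M = 17 × 23 = 391. M₁ = 23, y₁ ≡ 3 mod 17. M₂ = 17, y₂ ≡ 19 mod 23. n = 13×23×3 + 10×17×19 ≡ 217 mod 391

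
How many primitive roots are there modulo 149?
A prime p has φ(p-1) primitive roots; here φ(148) = 72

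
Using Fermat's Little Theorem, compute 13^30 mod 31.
By Fermat's Little Theorem, 13^{30} ≡ 1 mod 31 since 31 is prime and gcd(13, 31) = 1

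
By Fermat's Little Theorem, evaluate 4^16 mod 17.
By Fermat's Little Theorem, 4^{16} ≡ 1 (mod 17) since 17 is prime and gcd(4, 17) = 1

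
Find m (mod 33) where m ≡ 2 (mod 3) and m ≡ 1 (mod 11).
M = 3 × 11 = 33. M₁ = 11, y₁ ≡ 2 (mod 3). M₂ = 3, y₂ ≡ 4 (mod 11). m = 2×11×2 + 1×3×4 ≡ 23 (mod 33)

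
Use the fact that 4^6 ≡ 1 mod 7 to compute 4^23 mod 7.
By Fermat: 4^{6} ≡ 1 mod 7. 23 = 3×6 + 5. So 4^{23} ≡ 4^{5} ≡ 2 mod 7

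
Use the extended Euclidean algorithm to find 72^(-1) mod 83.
Extended GCD: 72(15) + 83(-13) = 1. So 72^(-1) ≡ 15 mod 83. Verify: 72 × 15 = 1080 ≡ 1 mod 83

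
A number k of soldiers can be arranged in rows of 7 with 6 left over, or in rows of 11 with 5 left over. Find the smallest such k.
M = 7 × 11 = 77. M₁ = 11, y₁ ≡ 2 (mod 7). M₂ = 7, y₂ ≡ 8 (mod 11). k = 6×11×2 + 5×7×8 ≡ 27 (mod 77)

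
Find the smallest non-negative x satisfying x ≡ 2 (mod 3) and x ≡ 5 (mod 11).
M = 3 × 11 = 33. M₁ = 11, y₁ ≡ 2 (mod 3). M₂ = 3, y₂ ≡ 4 (mod 11). x = 2×11×2 + 5×3×4 ≡ 5 (mod 33)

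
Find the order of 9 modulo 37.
Powers of 9 mod 37: 9^1≡9, 9^2≡7, 9^3≡26, 9^4≡12, 9^5≡34, 9^6≡10, 9^7≡16, 9^8≡33, 9^9≡1. Order = 9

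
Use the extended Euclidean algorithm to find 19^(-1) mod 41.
Extended GCD: 19(13) + 41(-6) = 1. So 19^(-1) ≡ 13 (mod 41). Verify: 19 × 13 = 247 ≡ 1 (mod 41)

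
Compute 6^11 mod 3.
By repeated squaring (mod 3): 6^{1}≡0, 6^{2}≡0, 6^{4}≡0, 6^{8}≡0. Then 6^{11} = 6^{8+2+1} ≡ 0 × 0 × 0 ≡ 0 (mod 3)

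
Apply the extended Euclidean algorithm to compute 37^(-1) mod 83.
Extended GCD: 37(9) + 83(-4) = 1. So 37^(-1) ≡ 9 mod 83. Verify: 37 × 9 = 333 ≡ 1 mod 83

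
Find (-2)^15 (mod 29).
By repeated squaring (mod 29): (-2)^{1}≡27, (-2)^{2}≡4, (-2)^{4}≡16, (-2)^{8}≡24. Then (-2)^{15} = (-2)^{8+4+2+1} ≡ 24 × 16 × 4 × 27 ≡ 2 (mod 29)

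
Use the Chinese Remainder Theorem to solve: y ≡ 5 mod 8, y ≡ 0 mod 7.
M = 8 × 7 = 56. M₁ = 7, y₁ ≡ 7 mod 8. M₂ = 8, y₂ ≡ 1 mod 7. y = 5×7×7 + 0×8×1 ≡ 21 mod 56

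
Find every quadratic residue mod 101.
Squares in Z_101*: {1, 4, 5, 6, 9, 13, 14, 16, 17, 19, 20, 21, 22, 23, 24, 25, 30, 31, 33, 36, 37, 43, 45, 47, 49, 52, 54, 56, 58, 64, 65, 68, 70, 71, 76, 77, 78, 79, 80, 81, 82, 84, 85, 87, 88, 92, 95, 96, 97, 100}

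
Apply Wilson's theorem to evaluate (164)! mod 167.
(166)! = (164)! × (165) × (166) ≡ -1 (mod 167). So (164)! ≡ -1 × [(166)(165)]^(-1) ≡ 83 (mod 167)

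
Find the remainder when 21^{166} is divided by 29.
By Fermat: 21^{28} ≡ 1 mod 29. 166 = 5×28 + 26. So 21^{166} ≡ 21^{26} ≡ 5 mod 29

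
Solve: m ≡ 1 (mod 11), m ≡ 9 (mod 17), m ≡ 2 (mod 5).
M = 11 × 17 × 5 = 935. M₁ = 85, y₁ ≡ 7 (mod 11). M₂ = 55, y₂ ≡ 13 (mod 17). M₃ = 187, y₃ ≡ 3 (mod 5). m = 1×85×7 + 9×55×13 + 2×187×3 ≡ 672 (mod 935)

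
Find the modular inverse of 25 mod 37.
Since 37 is prime, by Fermat 25^(-1) ≡ 25^{35} ≡ 3 (mod 37). Verify: 25 × 3 = 75 ≡ 1 (mod 37)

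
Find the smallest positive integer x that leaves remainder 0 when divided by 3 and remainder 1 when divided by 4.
M = 3 × 4 = 12. M₁ = 4, y₁ ≡ 1 (mod 3). M₂ = 3, y₂ ≡ 3 (mod 4). x = 0×4×1 + 1×3×3 ≡ 9 (mod 12)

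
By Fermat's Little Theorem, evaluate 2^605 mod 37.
By Fermat: 2^{36} ≡ 1 mod 37. 605 ≡ 29 mod 36. So 2^{605} ≡ 2^{29} ≡ 24 mod 37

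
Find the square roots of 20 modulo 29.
The square roots of 20 mod 29 are 7 and 22. Verify: 7² = 49 ≡ 20 mod 29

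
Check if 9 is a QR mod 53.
By Euler's criterion: 9^{26} ≡ 1 mod 53. Since this equals 1, 9 is a QR.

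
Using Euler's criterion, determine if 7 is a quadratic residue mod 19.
By Euler's criterion: 7^{9} ≡ 1 mod 19. Since this equals 1, 7 is a QR.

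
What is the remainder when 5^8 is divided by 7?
Using Fermat: 5^{6} ≡ 1 (mod 7). 8 ≡ 2 (mod 6). So 5^{8} ≡ 5^{2} ≡ 4 (mod 7)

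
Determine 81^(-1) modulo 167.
Since 167 is prime, by Fermat 81^(-1) ≡ 81^{165} ≡ 33 mod 167. Verify: 81 × 33 = 2673 ≡ 1 mod 167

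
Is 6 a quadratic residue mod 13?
By Euler's criterion: 6^{6} ≡ 12 (mod 13). Since this equals -1 (≡ 12), 6 is not a QR.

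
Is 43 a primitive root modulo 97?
43^{24} ≡ 1 (mod 97) and 24 < 96, so ord_97(43) = 24 ≠ 96 and 43 is not a primitive root.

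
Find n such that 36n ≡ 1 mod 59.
Since 59 is prime, by Fermat 36^(-1) ≡ 36^{57} ≡ 41 mod 59. Verify: 36 × 41 = 1476 ≡ 1 mod 59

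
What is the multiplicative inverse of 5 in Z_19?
Since 19 is prime, by Fermat 5^(-1) ≡ 5^{17} ≡ 4 mod 19. Verify: 5 × 4 = 20 ≡ 1 mod 19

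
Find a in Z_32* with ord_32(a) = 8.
3 has order 8 mod 32 since 3^{8} ≡ 1 (mod 32) and no smaller power works.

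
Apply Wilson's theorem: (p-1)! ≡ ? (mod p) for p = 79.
By Wilson's theorem, (78)! ≡ -1 ≡ 78 (mod 79)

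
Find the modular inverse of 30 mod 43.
Since 43 is prime, by Fermat 30^(-1) ≡ 30^{41} ≡ 33 mod 43. Verify: 30 × 33 = 990 ≡ 1 mod 43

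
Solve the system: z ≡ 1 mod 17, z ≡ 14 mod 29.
M = 17 × 29 = 493. M₁ = 29, y₁ ≡ 10 mod 17. M₂ = 17, y₂ ≡ 12 mod 29. z = 1×29×10 + 14×17×12 ≡ 188 mod 493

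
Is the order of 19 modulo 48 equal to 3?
Powers of 19 mod 48: 19^1≡19, 19^2≡25, 19^3≡43, 19^4≡1. 19^3≡43≢1, so ord ≠ 3. No, the actual order is 4.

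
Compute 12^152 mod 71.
Using Fermat: 12^{70} ≡ 1 (mod 71). 152 ≡ 12 (mod 70). So 12^{152} ≡ 12^{12} ≡ 64 (mod 71)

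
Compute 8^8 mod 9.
By repeated squaring (mod 9): 8^{1}≡8, 8^{2}≡1, 8^{4}≡1, 8^{8}≡1. So 8^{8} ≡ 1 (mod 9)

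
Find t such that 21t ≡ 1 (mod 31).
Since 31 is prime, by Fermat 21^(-1) ≡ 21^{29} ≡ 3 (mod 31). Verify: 21 × 3 = 63 ≡ 1 (mod 31)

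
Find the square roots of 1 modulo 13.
The square roots of 1 mod 13 are 1 and 12. Verify: 1² = 1 ≡ 1 mod 13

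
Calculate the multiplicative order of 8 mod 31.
Powers of 8 mod 31: 8^1≡8, 8^2≡2, 8^3≡16, 8^4≡4, 8^5≡1. So the order of 8 is 5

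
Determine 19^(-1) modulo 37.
Since 37 is prime, by Fermat 19^(-1) ≡ 19^{35} ≡ 2 mod 37. Verify: 19 × 2 = 38 ≡ 1 mod 37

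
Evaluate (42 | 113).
(42/113) = 42^{56} mod 113 = -1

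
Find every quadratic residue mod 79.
Quadratic residues modulo 79: {1, 2, 4, 5, 8, 9, 10, 11, 13, 16, 18, 19, 20, 21, 22, 23, 25, 26, 31, 32, 36, 38, 40, 42, 44, 45, 46, 49, 50, 51, 52, 55, 62, 64, 65, 67, 72, 73, 76}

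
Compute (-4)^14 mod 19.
By repeated squaring mod 19: (-4)^{1}≡15, (-4)^{2}≡16, (-4)^{4}≡9, (-4)^{8}≡5. Then (-4)^{14} = (-4)^{8+4+2} ≡ 5 × 9 × 16 ≡ 17 mod 19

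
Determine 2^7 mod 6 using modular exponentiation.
By repeated squaring mod 6: 2^{1}≡2, 2^{2}≡4, 2^{4}≡4. Then 2^{7} = 2^{4+2+1} ≡ 4 × 4 × 2 ≡ 2 mod 6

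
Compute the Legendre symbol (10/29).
(10/29) = 10^{14} mod 29 = -1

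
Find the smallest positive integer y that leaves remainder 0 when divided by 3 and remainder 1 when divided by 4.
M = 3 × 4 = 12. M₁ = 4, y₁ ≡ 1 (mod 3). M₂ = 3, y₂ ≡ 3 (mod 4). y = 0×4×1 + 1×3×3 ≡ 9 (mod 12)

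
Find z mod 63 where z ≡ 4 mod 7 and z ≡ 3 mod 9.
M = 7 × 9 = 63. M₁ = 9, y₁ ≡ 4 mod 7. M₂ = 7, y₂ ≡ 4 mod 9. z = 4×9×4 + 3×7×4 ≡ 39 mod 63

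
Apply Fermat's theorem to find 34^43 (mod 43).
By Fermat: 34^{42} ≡ 1 (mod 43). So 34^{43} = 34^{42} · 34^{1} ≡ 34^{1} ≡ 34 (mod 43)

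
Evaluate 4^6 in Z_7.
Using Fermat: 4^{6} ≡ 1 (mod 7). 6 ≡ 0 (mod 6). So 4^{6} ≡ 4^{0} ≡ 1 (mod 7)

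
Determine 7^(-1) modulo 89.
Since 89 is prime, by Fermat 7^(-1) ≡ 7^{87} ≡ 51 mod 89. Verify: 7 × 51 = 357 ≡ 1 mod 89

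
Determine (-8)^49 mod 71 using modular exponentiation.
By repeated squaring (mod 71): (-8)^{1}≡63, (-8)^{2}≡64, (-8)^{4}≡49, (-8)^{8}≡58, (-8)^{16}≡27, (-8)^{32}≡19. Then (-8)^{49} = (-8)^{32+16+1} ≡ 19 × 27 × 63 ≡ 14 (mod 71)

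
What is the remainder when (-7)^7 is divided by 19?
By repeated squaring (mod 19): (-7)^{1}≡12, (-7)^{2}≡11, (-7)^{4}≡7. Then (-7)^{7} = (-7)^{4+2+1} ≡ 7 × 11 × 12 ≡ 12 (mod 19)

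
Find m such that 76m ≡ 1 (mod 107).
Since 107 is prime, by Fermat 76^(-1) ≡ 76^{105} ≡ 69 (mod 107). Verify: 76 × 69 = 5244 ≡ 1 (mod 107)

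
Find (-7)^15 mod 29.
By repeated squaring mod 29: (-7)^{1}≡22, (-7)^{2}≡20, (-7)^{4}≡23, (-7)^{8}≡7. Then (-7)^{15} = (-7)^{8+4+2+1} ≡ 7 × 23 × 20 × 22 ≡ 22 mod 29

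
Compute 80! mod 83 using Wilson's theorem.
(82)! = (80)! × (81) × (82) ≡ -1 mod 83. So (80)! ≡ -1 × [(82)(81)]^(-1) ≡ 41 mod 83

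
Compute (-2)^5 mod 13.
By repeated squaring mod 13: (-2)^{1}≡11, (-2)^{2}≡4, (-2)^{4}≡3. Then (-2)^{5} = (-2)^{4+1} ≡ 3 × 11 ≡ 7 mod 13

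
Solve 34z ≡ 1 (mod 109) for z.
Since 109 is prime, by Fermat 34^(-1) ≡ 34^{107} ≡ 93 (mod 109). Verify: 34 × 93 = 3162 ≡ 1 (mod 109)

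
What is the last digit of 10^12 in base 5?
By repeated squaring (mod 5): 10^{1}≡0, 10^{2}≡0, 10^{4}≡0, 10^{8}≡0. Then 10^{12} = 10^{8+4} ≡ 0 × 0 ≡ 0 (mod 5)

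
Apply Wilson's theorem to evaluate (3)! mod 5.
(4)! = (3)! × (4) ≡ -1 (mod 5). So (3)! ≡ -1 × (4)^(-1) ≡ (-1)×(-1) = 1 (mod 5)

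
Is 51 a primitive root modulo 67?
ord_67(51) divides 66. For each prime q|66: 51^{33}≡66, 51^{22}≡37, 51^{6}≡14, none ≡ 1. So 51 has order 66 and is a primitive root mod 67.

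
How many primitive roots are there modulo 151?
Number of primitive roots mod 151 = φ(p-1) = φ(150) = 40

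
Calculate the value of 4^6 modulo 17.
By repeated squaring (mod 17): 4^{1}≡4, 4^{2}≡16, 4^{4}≡1. Then 4^{6} = 4^{4+2} ≡ 1 × 16 ≡ 16 (mod 17)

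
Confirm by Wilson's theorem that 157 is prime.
(156)! mod 157 = 156. Since this equals -1 (mod 157), Wilson confirms 157 is prime.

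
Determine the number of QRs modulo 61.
The squaring map on Z_61* is 2-to-1, so there are (60)/2 = 30 QRs.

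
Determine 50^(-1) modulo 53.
Since 53 is prime, by Fermat 50^(-1) ≡ 50^{51} ≡ 35 (mod 53). Verify: 50 × 35 = 1750 ≡ 1 (mod 53)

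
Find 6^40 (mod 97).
By repeated squaring (mod 97): 6^{1}≡6, 6^{2}≡36, 6^{4}≡35, 6^{8}≡61, 6^{16}≡35, 6^{32}≡61. Then 6^{40} = 6^{32+8} ≡ 61 × 61 ≡ 35 (mod 97)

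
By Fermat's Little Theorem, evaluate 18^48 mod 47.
By Fermat: 18^{46} ≡ 1 (mod 47). So 18^{48} = 18^{46} · 18^{2} ≡ 18^{2} ≡ 42 (mod 47)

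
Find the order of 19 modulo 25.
Powers of 19 mod 25: 19^1≡19, 19^2≡11, 19^3≡9, 19^4≡21, 19^5≡24, 19^6≡6, 19^7≡14, 19^8≡16, 19^9≡4, 19^10≡1. Order = 10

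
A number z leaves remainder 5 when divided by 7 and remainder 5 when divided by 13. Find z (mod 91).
M = 7 × 13 = 91. M₁ = 13, y₁ ≡ 6 (mod 7). M₂ = 7, y₂ ≡ 2 (mod 13). z = 5×13×6 + 5×7×2 ≡ 5 (mod 91)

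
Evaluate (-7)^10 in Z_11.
Using Fermat: (-7)^{10} ≡ 1 mod 11. 10 ≡ 0 mod 10. So (-7)^{10} ≡ (-7)^{0} ≡ 1 mod 11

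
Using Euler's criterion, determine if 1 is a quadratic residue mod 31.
By Euler's criterion: 1^{15} ≡ 1 (mod 31). Since this equals 1, 1 is a QR.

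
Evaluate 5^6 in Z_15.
By repeated squaring (mod 15): 5^{1}≡5, 5^{2}≡10, 5^{4}≡10. Then 5^{6} = 5^{4+2} ≡ 10 × 10 ≡ 10 (mod 15)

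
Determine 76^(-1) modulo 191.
Since 191 is prime, by Fermat 76^(-1) ≡ 76^{189} ≡ 93 (mod 191). Verify: 76 × 93 = 7068 ≡ 1 (mod 191)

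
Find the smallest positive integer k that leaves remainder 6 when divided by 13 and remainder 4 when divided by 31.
M = 13 × 31 = 403. M₁ = 31, y₁ ≡ 8 (mod 13). M₂ = 13, y₂ ≡ 12 (mod 31). k = 6×31×8 + 4×13×12 ≡ 97 (mod 403)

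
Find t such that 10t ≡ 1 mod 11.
Since 11 is prime, by Fermat 10^(-1) ≡ 10^{9} ≡ 10 mod 11. Verify: 10 × 10 = 100 ≡ 1 mod 11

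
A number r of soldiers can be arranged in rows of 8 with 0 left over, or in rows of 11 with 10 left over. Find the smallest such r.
M = 8 × 11 = 88. M₁ = 11, y₁ ≡ 3 (mod 8). M₂ = 8, y₂ ≡ 7 (mod 11). r = 0×11×3 + 10×8×7 ≡ 32 (mod 88)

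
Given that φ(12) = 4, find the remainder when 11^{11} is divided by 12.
By Euler: 11^{4} ≡ 1 (mod 12) since gcd(11, 12) = 1. 11 = 2×4 + 3. So 11^{11} ≡ 11^{3} ≡ 11 (mod 12)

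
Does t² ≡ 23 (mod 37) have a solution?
By Euler's criterion: 23^{18} ≡ 36 (mod 37). Since this equals -1 (≡ 36), 23 is not a QR.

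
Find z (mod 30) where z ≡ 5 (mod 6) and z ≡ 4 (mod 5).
M = 6 × 5 = 30. M₁ = 5, y₁ ≡ 5 (mod 6). M₂ = 6, y₂ ≡ 1 (mod 5). z = 5×5×5 + 4×6×1 ≡ 29 (mod 30)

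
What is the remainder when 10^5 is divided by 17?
By repeated squaring (mod 17): 10^{1}≡10, 10^{2}≡15, 10^{4}≡4. Then 10^{5} = 10^{4+1} ≡ 4 × 10 ≡ 6 (mod 17)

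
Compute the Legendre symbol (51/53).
(51/53) = 51^{26} mod 53 = -1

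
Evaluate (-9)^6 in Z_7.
Using Fermat: (-9)^{6} ≡ 1 (mod 7). 6 ≡ 0 (mod 6). So (-9)^{6} ≡ (-9)^{0} ≡ 1 (mod 7)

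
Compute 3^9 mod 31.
By repeated squaring (mod 31): 3^{1}≡3, 3^{2}≡9, 3^{4}≡19, 3^{8}≡20. Then 3^{9} = 3^{8+1} ≡ 20 × 3 ≡ 29 (mod 31)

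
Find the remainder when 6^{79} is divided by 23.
By Fermat: 6^{22} ≡ 1 (mod 23). 79 = 3×22 + 13. So 6^{79} ≡ 6^{13} ≡ 13 (mod 23)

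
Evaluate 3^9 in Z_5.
Using Fermat: 3^{4} ≡ 1 (mod 5). 9 ≡ 1 (mod 4). So 3^{9} ≡ 3^{1} ≡ 3 (mod 5)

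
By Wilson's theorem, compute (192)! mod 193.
By Wilson's theorem, (192)! ≡ -1 ≡ 192 mod 193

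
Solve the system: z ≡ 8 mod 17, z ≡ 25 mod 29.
M = 17 × 29 = 493. M₁ = 29, y₁ ≡ 10 mod 17. M₂ = 17, y₂ ≡ 12 mod 29. z = 8×29×10 + 25×17×12 ≡ 25 mod 493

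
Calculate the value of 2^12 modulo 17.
By repeated squaring (mod 17): 2^{1}≡2, 2^{2}≡4, 2^{4}≡16, 2^{8}≡1. Then 2^{12} = 2^{8+4} ≡ 1 × 16 ≡ 16 (mod 17)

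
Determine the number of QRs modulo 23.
Exactly half the non-zero residues mod a prime are QRs: (23-1)/2 = 11.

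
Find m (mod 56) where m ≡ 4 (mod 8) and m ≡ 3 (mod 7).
M = 8 × 7 = 56. M₁ = 7, y₁ ≡ 7 (mod 8). M₂ = 8, y₂ ≡ 1 (mod 7). m = 4×7×7 + 3×8×1 ≡ 52 (mod 56)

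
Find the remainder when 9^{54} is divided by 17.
By Fermat: 9^{16} ≡ 1 (mod 17). 54 = 3×16 + 6. So 9^{54} ≡ 9^{6} ≡ 4 (mod 17)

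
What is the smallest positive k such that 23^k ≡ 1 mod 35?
Powers of 23 mod 35: 23^1≡23, 23^2≡4, 23^3≡22, 23^4≡16, 23^5≡18, 23^6≡29, 23^7≡2, 23^8≡11, 23^9≡8, 23^10≡9, 23^11≡32, 23^12≡1. ord_35(23) = 12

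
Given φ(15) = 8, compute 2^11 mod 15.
By Euler: 2^{8} ≡ 1 (mod 15) since gcd(2, 15) = 1. 11 = 1×8 + 3. So 2^{11} ≡ 2^{3} ≡ 8 (mod 15)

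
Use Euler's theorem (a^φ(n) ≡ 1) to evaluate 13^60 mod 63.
By Euler: 13^{36} ≡ 1 (mod 63) since gcd(13, 63) = 1. 60 = 1×36 + 24. So 13^{60} ≡ 13^{24} ≡ 1 (mod 63)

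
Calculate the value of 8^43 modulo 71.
By repeated squaring (mod 71): 8^{1}≡8, 8^{2}≡64, 8^{4}≡49, 8^{8}≡58, 8^{16}≡27, 8^{32}≡19. Then 8^{43} = 8^{32+8+2+1} ≡ 19 × 58 × 64 × 8 ≡ 58 (mod 71)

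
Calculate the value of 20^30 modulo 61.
By repeated squaring mod 61: 20^{1}≡20, 20^{2}≡34, 20^{4}≡58, 20^{8}≡9, 20^{16}≡20. Then 20^{30} = 20^{16+8+4+2} ≡ 20 × 9 × 58 × 34 ≡ 1 mod 61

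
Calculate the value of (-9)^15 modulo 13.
Using Fermat: (-9)^{12} ≡ 1 mod 13. 15 ≡ 3 mod 12. So (-9)^{15} ≡ (-9)^{3} ≡ 12 mod 13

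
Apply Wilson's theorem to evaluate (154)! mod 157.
(156)! = (154)! × (155) × (156) ≡ -1 (mod 157). So (154)! ≡ -1 × [(156)(155)]^(-1) ≡ 78 (mod 157)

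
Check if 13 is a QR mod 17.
By Euler's criterion: 13^{8} ≡ 1 (mod 17). Since this equals 1, 13 is a QR.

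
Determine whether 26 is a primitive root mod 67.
26^{33} ≡ 1 (mod 67) and 33 < 66, so ord_67(26) = 33 ≠ 66 and 26 is not a primitive root.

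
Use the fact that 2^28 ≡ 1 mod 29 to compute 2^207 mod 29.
By Fermat: 2^{28} ≡ 1 mod 29. 207 ≡ 11 mod 28. So 2^{207} ≡ 2^{11} ≡ 18 mod 29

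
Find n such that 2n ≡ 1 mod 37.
Since 37 is prime, by Fermat 2^(-1) ≡ 2^{35} ≡ 19 mod 37. Verify: 2 × 19 = 38 ≡ 1 mod 37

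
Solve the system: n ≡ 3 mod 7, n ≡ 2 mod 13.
M = 7 × 13 = 91. M₁ = 13, y₁ ≡ 6 mod 7. M₂ = 7, y₂ ≡ 2 mod 13. n = 3×13×6 + 2×7×2 ≡ 80 mod 91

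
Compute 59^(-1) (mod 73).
Since 73 is prime, by Fermat 59^(-1) ≡ 59^{71} ≡ 26 (mod 73). Verify: 59 × 26 = 1534 ≡ 1 (mod 73)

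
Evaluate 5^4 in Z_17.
5^{4} = 625 ≡ 13 (mod 17)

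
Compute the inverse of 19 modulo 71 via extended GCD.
Extended GCD: 19(15) + 71(-4) = 1. So 19^(-1) ≡ 15 (mod 71). Verify: 19 × 15 = 285 ≡ 1 (mod 71)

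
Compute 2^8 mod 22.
By repeated squaring mod 22: 2^{1}≡2, 2^{2}≡4, 2^{4}≡16, 2^{8}≡14. So 2^{8} ≡ 14 mod 22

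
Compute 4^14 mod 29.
By repeated squaring (mod 29): 4^{1}≡4, 4^{2}≡16, 4^{4}≡24, 4^{8}≡25. Then 4^{14} = 4^{8+4+2} ≡ 25 × 24 × 16 ≡ 1 (mod 29)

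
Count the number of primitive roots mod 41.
A prime p has φ(p-1) primitive roots; here φ(40) = 16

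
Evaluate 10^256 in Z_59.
Using Fermat: 10^{58} ≡ 1 (mod 59). 256 ≡ 24 (mod 58). So 10^{256} ≡ 10^{24} ≡ 12 (mod 59)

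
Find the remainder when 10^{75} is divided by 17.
By Fermat: 10^{16} ≡ 1 (mod 17). 75 = 4×16 + 11. So 10^{75} ≡ 10^{11} ≡ 3 (mod 17)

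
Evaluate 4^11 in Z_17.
By repeated squaring (mod 17): 4^{1}≡4, 4^{2}≡16, 4^{4}≡1, 4^{8}≡1. Then 4^{11} = 4^{8+2+1} ≡ 1 × 16 × 4 ≡ 13 (mod 17)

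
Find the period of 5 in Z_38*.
Powers of 5 mod 38: 5^1≡5, 5^2≡25, 5^3≡11, 5^4≡17, 5^5≡9, 5^6≡7, 5^7≡35, 5^8≡23, 5^9≡1. So the order of 5 is 9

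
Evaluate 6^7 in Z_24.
By repeated squaring (mod 24): 6^{1}≡6, 6^{2}≡12, 6^{4}≡0. Then 6^{7} = 6^{4+2+1} ≡ 0 × 12 × 6 ≡ 0 (mod 24)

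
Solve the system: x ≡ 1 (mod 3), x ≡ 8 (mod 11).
M = 3 × 11 = 33. M₁ = 11, y₁ ≡ 2 (mod 3). M₂ = 3, y₂ ≡ 4 (mod 11). x = 1×11×2 + 8×3×4 ≡ 19 (mod 33)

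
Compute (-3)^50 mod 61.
By repeated squaring mod 61: (-3)^{1}≡58, (-3)^{2}≡9, (-3)^{4}≡20, (-3)^{8}≡34, (-3)^{16}≡58, (-3)^{32}≡9. Then (-3)^{50} = (-3)^{32+16+2} ≡ 9 × 58 × 9 ≡ 1 mod 61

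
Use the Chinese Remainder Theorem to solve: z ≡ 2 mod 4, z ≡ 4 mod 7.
M = 4 × 7 = 28. M₁ = 7, y₁ ≡ 3 mod 4. M₂ = 4, y₂ ≡ 2 mod 7. z = 2×7×3 + 4×4×2 ≡ 18 mod 28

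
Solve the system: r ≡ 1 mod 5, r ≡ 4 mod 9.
M = 5 × 9 = 45. M₁ = 9, y₁ ≡ 4 mod 5. M₂ = 5, y₂ ≡ 2 mod 9. r = 1×9×4 + 4×5×2 ≡ 31 mod 45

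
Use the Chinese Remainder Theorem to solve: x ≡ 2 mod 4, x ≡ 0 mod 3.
M = 4 × 3 = 12. M₁ = 3, y₁ ≡ 3 mod 4. M₂ = 4, y₂ ≡ 1 mod 3. x = 2×3×3 + 0×4×1 ≡ 6 mod 12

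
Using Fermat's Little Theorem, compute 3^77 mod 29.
By Fermat: 3^{28} ≡ 1 (mod 29). 77 = 2×28 + 21. So 3^{77} ≡ 3^{21} ≡ 17 (mod 29)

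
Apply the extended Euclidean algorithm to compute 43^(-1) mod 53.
Extended GCD: 43(-16) + 53(13) = 1. So 43^(-1) ≡ -16 ≡ 37 (mod 53). Verify: 43 × 37 = 1591 ≡ 1 (mod 53)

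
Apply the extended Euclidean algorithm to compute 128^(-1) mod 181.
Extended GCD: 128(-41) + 181(29) = 1. So 128^(-1) ≡ -41 ≡ 140 (mod 181). Verify: 128 × 140 = 17920 ≡ 1 (mod 181)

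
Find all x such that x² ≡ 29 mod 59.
The square roots of 29 mod 59 are 41 and 18. Verify: 41² = 1681 ≡ 29 mod 59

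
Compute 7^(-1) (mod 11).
Since 11 is prime, by Fermat 7^(-1) ≡ 7^{9} ≡ 8 (mod 11). Verify: 7 × 8 = 56 ≡ 1 (mod 11)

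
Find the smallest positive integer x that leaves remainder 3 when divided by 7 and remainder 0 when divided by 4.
M = 7 × 4 = 28. M₁ = 4, y₁ ≡ 2 (mod 7). M₂ = 7, y₂ ≡ 3 (mod 4). x = 3×4×2 + 0×7×3 ≡ 24 (mod 28)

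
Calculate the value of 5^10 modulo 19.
By repeated squaring mod 19: 5^{1}≡5, 5^{2}≡6, 5^{4}≡17, 5^{8}≡4. Then 5^{10} = 5^{8+2} ≡ 4 × 6 ≡ 5 mod 19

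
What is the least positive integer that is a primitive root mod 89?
g = 3. For each prime q|88: 3^{44}≡88, 3^{8}≡64, none ≡ 1, so ord_89(3) = 88 and 3 is a primitive root.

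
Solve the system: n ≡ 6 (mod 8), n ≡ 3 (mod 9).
M = 8 × 9 = 72. M₁ = 9, y₁ ≡ 1 (mod 8). M₂ = 8, y₂ ≡ 8 (mod 9). n = 6×9×1 + 3×8×8 ≡ 30 (mod 72)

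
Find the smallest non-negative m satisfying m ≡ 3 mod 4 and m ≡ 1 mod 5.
M = 4 × 5 = 20. M₁ = 5, y₁ ≡ 1 mod 4. M₂ = 4, y₂ ≡ 4 mod 5. m = 3×5×1 + 1×4×4 ≡ 11 mod 20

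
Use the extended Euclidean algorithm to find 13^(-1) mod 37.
Extended GCD: 13(-17) + 37(6) = 1. So 13^(-1) ≡ -17 ≡ 20 mod 37. Verify: 13 × 20 = 260 ≡ 1 mod 37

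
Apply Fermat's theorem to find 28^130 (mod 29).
By Fermat: 28^{28} ≡ 1 (mod 29). 130 = 4×28 + 18. So 28^{130} ≡ 28^{18} ≡ 1 (mod 29)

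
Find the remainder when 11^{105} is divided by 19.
By Fermat: 11^{18} ≡ 1 (mod 19). 105 = 5×18 + 15. So 11^{105} ≡ 11^{15} ≡ 1 (mod 19)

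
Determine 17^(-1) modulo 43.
Since 43 is prime, by Fermat 17^(-1) ≡ 17^{41} ≡ 38 mod 43. Verify: 17 × 38 = 646 ≡ 1 mod 43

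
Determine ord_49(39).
Powers of 39 mod 49: 39^1≡39, 39^2≡2, 39^3≡29, 39^4≡4, 39^5≡9, 39^6≡8, 39^7≡18, 39^8≡16, 39^9≡36, 39^10≡32, 39^11≡23, 39^12≡15, 39^13≡46, 39^14≡30, 39^15≡43, 39^16≡11, 39^17≡37, 39^18≡22, 39^19≡25, 39^20≡44, 39^21≡1. ord_49(39) = 21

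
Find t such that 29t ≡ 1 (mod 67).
Since 67 is prime, by Fermat 29^(-1) ≡ 29^{65} ≡ 37 (mod 67). Verify: 29 × 37 = 1073 ≡ 1 (mod 67)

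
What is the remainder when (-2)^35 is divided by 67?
By repeated squaring (mod 67): (-2)^{1}≡65, (-2)^{2}≡4, (-2)^{4}≡16, (-2)^{8}≡55, (-2)^{16}≡10, (-2)^{32}≡33. Then (-2)^{35} = (-2)^{32+2+1} ≡ 33 × 4 × 65 ≡ 4 (mod 67)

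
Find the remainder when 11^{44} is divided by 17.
By Fermat: 11^{16} ≡ 1 mod 17. 44 = 2×16 + 12. So 11^{44} ≡ 11^{12} ≡ 13 mod 17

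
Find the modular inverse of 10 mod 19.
Since 19 is prime, by Fermat 10^(-1) ≡ 10^{17} ≡ 2 (mod 19). Verify: 10 × 2 = 20 ≡ 1 (mod 19)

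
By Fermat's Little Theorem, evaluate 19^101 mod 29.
By Fermat: 19^{28} ≡ 1 mod 29. 101 = 3×28 + 17. So 19^{101} ≡ 19^{17} ≡ 14 mod 29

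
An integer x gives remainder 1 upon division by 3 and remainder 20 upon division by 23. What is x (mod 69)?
M = 3 × 23 = 69. M₁ = 23, y₁ ≡ 2 (mod 3). M₂ = 3, y₂ ≡ 8 (mod 23). x = 1×23×2 + 20×3×8 ≡ 43 (mod 69)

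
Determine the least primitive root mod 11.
g = 2. Powers: [2, 4, 8, 5, 10, 9, 7, 3, 6, 1] generates all 10 non-zero residues.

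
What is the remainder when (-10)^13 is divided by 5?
By repeated squaring mod 5: (-10)^{1}≡0, (-10)^{2}≡0, (-10)^{4}≡0, (-10)^{8}≡0. Then (-10)^{13} = (-10)^{8+4+1} ≡ 0 × 0 × 0 ≡ 0 mod 5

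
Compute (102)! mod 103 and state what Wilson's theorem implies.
(102)! mod 103 = 102. Since this equals -1 mod 103, Wilson confirms 103 is prime.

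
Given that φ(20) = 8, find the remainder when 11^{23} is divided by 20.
By Euler: 11^{8} ≡ 1 (mod 20) since gcd(11, 20) = 1. 23 = 2×8 + 7. So 11^{23} ≡ 11^{7} ≡ 11 (mod 20)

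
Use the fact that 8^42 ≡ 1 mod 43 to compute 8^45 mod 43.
By Fermat: 8^{42} ≡ 1 mod 43. So 8^{45} = 8^{42} · 8^{3} ≡ 8^{3} ≡ 39 mod 43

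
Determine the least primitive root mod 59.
g = 2. Powers: [2, 4, 8, 16, 32, 5, 10, ...] generates all 58 non-zero residues.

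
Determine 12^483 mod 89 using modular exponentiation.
Using Fermat: 12^{88} ≡ 1 (mod 89). 483 ≡ 43 (mod 88). So 12^{483} ≡ 12^{43} ≡ 37 (mod 89)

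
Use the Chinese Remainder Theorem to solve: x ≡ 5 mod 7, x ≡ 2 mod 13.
M = 7 × 13 = 91. M₁ = 13, y₁ ≡ 6 mod 7. M₂ = 7, y₂ ≡ 2 mod 13. x = 5×13×6 + 2×7×2 ≡ 54 mod 91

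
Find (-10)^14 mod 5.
By repeated squaring mod 5: (-10)^{1}≡0, (-10)^{2}≡0, (-10)^{4}≡0, (-10)^{8}≡0. Then (-10)^{14} = (-10)^{8+4+2} ≡ 0 × 0 × 0 ≡ 0 mod 5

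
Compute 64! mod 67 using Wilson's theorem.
(66)! = (64)! × (65) × (66) ≡ -1 mod 67. So (64)! ≡ -1 × [(66)(65)]^(-1) ≡ 33 mod 67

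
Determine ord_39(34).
Powers of 34 mod 39: 34^1≡34, 34^2≡25, 34^3≡31, 34^4≡1. Order = 4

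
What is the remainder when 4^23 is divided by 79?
By repeated squaring mod 79: 4^{1}≡4, 4^{2}≡16, 4^{4}≡19, 4^{8}≡45, 4^{16}≡50. Then 4^{23} = 4^{16+4+2+1} ≡ 50 × 19 × 16 × 4 ≡ 49 mod 79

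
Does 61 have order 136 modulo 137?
61^{68} ≡ 1 mod 137 and 68 < 136, so ord_137(61) = 68 ≠ 136 and 61 is not a primitive root.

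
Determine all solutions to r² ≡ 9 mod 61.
The square roots of 9 mod 61 are 58 and 3. Verify: 58² = 3364 ≡ 9 mod 61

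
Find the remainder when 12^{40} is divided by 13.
By Fermat: 12^{12} ≡ 1 mod 13. 40 = 3×12 + 4. So 12^{40} ≡ 12^{4} ≡ 1 mod 13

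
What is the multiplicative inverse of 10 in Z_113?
Since 113 is prime, by Fermat 10^(-1) ≡ 10^{111} ≡ 34 (mod 113). Verify: 10 × 34 = 340 ≡ 1 (mod 113)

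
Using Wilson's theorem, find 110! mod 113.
(112)! = (110)! × (111) × (112) ≡ -1 (mod 113). So (110)! ≡ -1 × [(112)(111)]^(-1) ≡ 56 (mod 113)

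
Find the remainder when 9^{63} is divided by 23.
By Fermat: 9^{22} ≡ 1 mod 23. 63 = 2×22 + 19. So 9^{63} ≡ 9^{19} ≡ 13 mod 23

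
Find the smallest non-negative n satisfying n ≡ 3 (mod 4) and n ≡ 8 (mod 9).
M = 4 × 9 = 36. M₁ = 9, y₁ ≡ 1 (mod 4). M₂ = 4, y₂ ≡ 7 (mod 9). n = 3×9×1 + 8×4×7 ≡ 35 (mod 36)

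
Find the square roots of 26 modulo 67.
The square roots of 26 mod 67 are 19 and 48. Verify: 19² = 361 ≡ 26 (mod 67)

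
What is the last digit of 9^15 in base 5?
Using Fermat: 9^{4} ≡ 1 (mod 5). 15 ≡ 3 (mod 4). So 9^{15} ≡ 9^{3} ≡ 4 (mod 5)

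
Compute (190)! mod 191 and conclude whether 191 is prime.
(190)! mod 191 = 190. Since 190 ≡ -1 (mod 191), 191 is prime.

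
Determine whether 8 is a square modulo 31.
By Euler's criterion: 8^{15} ≡ 1 mod 31. Since this equals 1, 8 is a QR.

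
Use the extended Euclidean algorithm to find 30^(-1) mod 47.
Extended GCD: 30(11) + 47(-7) = 1. So 30^(-1) ≡ 11 (mod 47). Verify: 30 × 11 = 330 ≡ 1 (mod 47)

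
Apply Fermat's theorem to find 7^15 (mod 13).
By Fermat: 7^{12} ≡ 1 (mod 13). So 7^{15} = 7^{12} · 7^{3} ≡ 7^{3} ≡ 5 (mod 13)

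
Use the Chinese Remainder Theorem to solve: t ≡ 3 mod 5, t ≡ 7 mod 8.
M = 5 × 8 = 40. M₁ = 8, y₁ ≡ 2 mod 5. M₂ = 5, y₂ ≡ 5 mod 8. t = 3×8×2 + 7×5×5 ≡ 23 mod 40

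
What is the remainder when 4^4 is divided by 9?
4^{4} = 256 ≡ 4 mod 9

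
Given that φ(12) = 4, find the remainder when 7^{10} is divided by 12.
By Euler: 7^{4} ≡ 1 mod 12 since gcd(7, 12) = 1. 10 = 2×4 + 2. So 7^{10} ≡ 7^{2} ≡ 1 mod 12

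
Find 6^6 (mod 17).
By repeated squaring (mod 17): 6^{1}≡6, 6^{2}≡2, 6^{4}≡4. Then 6^{6} = 6^{4+2} ≡ 4 × 2 ≡ 8 (mod 17)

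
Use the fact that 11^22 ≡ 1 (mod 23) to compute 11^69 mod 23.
By Fermat: 11^{22} ≡ 1 (mod 23). 69 = 3×22 + 3. So 11^{69} ≡ 11^{3} ≡ 20 (mod 23)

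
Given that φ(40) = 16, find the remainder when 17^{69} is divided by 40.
By Euler: 17^{16} ≡ 1 (mod 40) since gcd(17, 40) = 1. 69 = 4×16 + 5. So 17^{69} ≡ 17^{5} ≡ 17 (mod 40)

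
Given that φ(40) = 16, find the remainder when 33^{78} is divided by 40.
By Euler: 33^{16} ≡ 1 mod 40 since gcd(33, 40) = 1. 78 = 4×16 + 14. So 33^{78} ≡ 33^{14} ≡ 9 mod 40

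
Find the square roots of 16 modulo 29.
The square roots of 16 mod 29 are 25 and 4. Verify: 25² = 625 ≡ 16 (mod 29)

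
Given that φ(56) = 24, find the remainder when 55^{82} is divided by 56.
By Euler: 55^{24} ≡ 1 mod 56 since gcd(55, 56) = 1. 82 = 3×24 + 10. So 55^{82} ≡ 55^{10} ≡ 1 mod 56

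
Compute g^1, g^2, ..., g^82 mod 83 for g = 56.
56^1, 56^2, ..., 56^{82} mod 83: [56, 65, 71, 75, 50, 61, 13, 64, 15, 10, 62, 69, 46, 3, 2, 29, 47, 59, 67, 17, 39, 26, 45, 30, 20, 41, 55, 9, 6, 4, 58, 11, 35, 51, 34, 78, 52, 7, 60, 40, 82, 27, 18, 12, 8, 33, 22, 70, 19, 68, 73, 21, 14, 37, 80, 81, 54, 36, 24, 16, 66, 44, 57, 38, 53, 63, 42, 28, 74, 77, 79, 25, 72, 48, 32, 49, 5, 31, 76, 23, 43, 1]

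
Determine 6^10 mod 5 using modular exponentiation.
Using Fermat: 6^{4} ≡ 1 (mod 5). 10 ≡ 2 (mod 4). So 6^{10} ≡ 6^{2} ≡ 1 (mod 5)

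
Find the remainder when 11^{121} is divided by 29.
By Fermat: 11^{28} ≡ 1 mod 29. 121 = 4×28 + 9. So 11^{121} ≡ 11^{9} ≡ 2 mod 29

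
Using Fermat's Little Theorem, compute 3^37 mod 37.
By Fermat: 3^{36} ≡ 1 (mod 37). So 3^{37} = 3^{36} · 3^{1} ≡ 3^{1} ≡ 3 (mod 37)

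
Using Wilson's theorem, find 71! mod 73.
(72)! = (71)! × (72) ≡ -1 (mod 73). So (71)! ≡ -1 × (72)^(-1) ≡ (-1)×(-1) = 1 (mod 73)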